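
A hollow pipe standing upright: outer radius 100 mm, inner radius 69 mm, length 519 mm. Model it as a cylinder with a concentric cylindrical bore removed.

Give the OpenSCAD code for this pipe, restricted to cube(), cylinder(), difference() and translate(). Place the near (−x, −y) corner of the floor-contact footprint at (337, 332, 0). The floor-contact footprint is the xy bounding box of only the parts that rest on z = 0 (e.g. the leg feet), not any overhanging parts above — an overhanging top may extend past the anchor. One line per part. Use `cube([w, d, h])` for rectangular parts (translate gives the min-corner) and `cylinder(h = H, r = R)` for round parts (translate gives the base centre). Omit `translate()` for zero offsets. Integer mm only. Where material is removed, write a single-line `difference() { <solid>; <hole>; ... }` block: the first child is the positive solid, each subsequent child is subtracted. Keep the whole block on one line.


difference() { translate([437, 432, 0]) cylinder(h = 519, r = 100); translate([437, 432, 0]) cylinder(h = 519, r = 69); }


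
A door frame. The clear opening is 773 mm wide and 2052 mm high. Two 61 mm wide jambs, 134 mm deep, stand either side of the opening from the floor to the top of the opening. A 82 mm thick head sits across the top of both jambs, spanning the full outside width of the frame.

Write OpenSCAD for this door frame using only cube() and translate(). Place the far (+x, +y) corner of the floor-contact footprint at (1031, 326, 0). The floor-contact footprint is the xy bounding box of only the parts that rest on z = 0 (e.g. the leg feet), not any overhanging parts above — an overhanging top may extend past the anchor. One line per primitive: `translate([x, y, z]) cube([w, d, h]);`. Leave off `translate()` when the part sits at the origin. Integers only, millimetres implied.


translate([136, 192, 0]) cube([61, 134, 2052]);
translate([970, 192, 0]) cube([61, 134, 2052]);
translate([136, 192, 2052]) cube([895, 134, 82]);


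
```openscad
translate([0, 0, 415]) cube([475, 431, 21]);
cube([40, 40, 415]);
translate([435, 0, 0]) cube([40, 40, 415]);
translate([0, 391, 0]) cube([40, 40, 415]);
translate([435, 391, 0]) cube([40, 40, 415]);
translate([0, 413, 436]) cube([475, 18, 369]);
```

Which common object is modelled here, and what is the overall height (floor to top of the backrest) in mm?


A chair. The overall height is 805 mm.

A slab on four corner posts with a tall panel at the back — a chair. The seat slab sits at z = 415 with thickness 21, and the 369 mm backrest starts at the seat top, so the overall height is 415 + 21 + 369 = 805 mm.


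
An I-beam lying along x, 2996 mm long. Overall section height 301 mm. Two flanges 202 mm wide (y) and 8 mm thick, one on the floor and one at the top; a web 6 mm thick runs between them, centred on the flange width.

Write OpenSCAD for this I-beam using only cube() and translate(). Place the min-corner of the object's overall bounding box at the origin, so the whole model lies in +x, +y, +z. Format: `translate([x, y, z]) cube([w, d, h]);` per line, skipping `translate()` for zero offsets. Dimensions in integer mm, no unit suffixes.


cube([2996, 202, 8]);
translate([0, 98, 8]) cube([2996, 6, 285]);
translate([0, 0, 293]) cube([2996, 202, 8]);


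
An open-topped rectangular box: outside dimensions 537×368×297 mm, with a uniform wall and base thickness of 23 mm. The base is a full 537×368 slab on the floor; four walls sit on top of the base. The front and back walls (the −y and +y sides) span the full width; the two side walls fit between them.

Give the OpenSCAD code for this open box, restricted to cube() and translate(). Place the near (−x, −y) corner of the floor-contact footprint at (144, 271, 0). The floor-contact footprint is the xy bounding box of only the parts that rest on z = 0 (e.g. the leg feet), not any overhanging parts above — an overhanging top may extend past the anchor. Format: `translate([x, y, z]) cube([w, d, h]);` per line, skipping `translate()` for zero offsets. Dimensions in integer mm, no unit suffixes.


translate([144, 271, 0]) cube([537, 368, 23]);
translate([144, 271, 23]) cube([537, 23, 274]);
translate([144, 616, 23]) cube([537, 23, 274]);
translate([144, 294, 23]) cube([23, 322, 274]);
translate([658, 294, 23]) cube([23, 322, 274]);


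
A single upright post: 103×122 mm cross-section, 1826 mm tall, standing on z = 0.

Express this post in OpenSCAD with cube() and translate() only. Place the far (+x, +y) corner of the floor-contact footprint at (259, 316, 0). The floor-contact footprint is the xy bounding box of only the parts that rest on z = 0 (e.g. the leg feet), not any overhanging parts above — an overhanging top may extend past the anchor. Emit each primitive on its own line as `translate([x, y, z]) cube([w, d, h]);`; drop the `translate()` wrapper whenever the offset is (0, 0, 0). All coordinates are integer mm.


translate([156, 194, 0]) cube([103, 122, 1826]);


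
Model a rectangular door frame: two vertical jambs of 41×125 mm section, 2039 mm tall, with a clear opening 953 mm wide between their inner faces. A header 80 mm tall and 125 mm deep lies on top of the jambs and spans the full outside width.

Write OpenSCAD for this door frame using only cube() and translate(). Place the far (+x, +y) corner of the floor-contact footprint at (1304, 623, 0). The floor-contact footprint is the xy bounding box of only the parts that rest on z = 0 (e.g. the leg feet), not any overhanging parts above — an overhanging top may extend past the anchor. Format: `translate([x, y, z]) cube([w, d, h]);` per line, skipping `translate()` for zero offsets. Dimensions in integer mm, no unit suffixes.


translate([269, 498, 0]) cube([41, 125, 2039]);
translate([1263, 498, 0]) cube([41, 125, 2039]);
translate([269, 498, 2039]) cube([1035, 125, 80]);


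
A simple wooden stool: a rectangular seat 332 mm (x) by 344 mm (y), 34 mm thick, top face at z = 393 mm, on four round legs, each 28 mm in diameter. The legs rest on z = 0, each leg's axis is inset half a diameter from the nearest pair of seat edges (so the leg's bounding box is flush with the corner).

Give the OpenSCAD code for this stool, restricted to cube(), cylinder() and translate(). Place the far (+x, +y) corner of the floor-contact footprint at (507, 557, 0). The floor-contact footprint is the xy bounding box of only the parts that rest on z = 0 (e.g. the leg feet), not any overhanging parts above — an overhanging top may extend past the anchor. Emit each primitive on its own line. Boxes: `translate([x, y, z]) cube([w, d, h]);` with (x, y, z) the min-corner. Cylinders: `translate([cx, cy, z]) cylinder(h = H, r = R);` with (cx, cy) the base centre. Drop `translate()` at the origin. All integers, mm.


translate([175, 213, 359]) cube([332, 344, 34]);
translate([189, 227, 0]) cylinder(h = 359, r = 14);
translate([493, 227, 0]) cylinder(h = 359, r = 14);
translate([189, 543, 0]) cylinder(h = 359, r = 14);
translate([493, 543, 0]) cylinder(h = 359, r = 14);


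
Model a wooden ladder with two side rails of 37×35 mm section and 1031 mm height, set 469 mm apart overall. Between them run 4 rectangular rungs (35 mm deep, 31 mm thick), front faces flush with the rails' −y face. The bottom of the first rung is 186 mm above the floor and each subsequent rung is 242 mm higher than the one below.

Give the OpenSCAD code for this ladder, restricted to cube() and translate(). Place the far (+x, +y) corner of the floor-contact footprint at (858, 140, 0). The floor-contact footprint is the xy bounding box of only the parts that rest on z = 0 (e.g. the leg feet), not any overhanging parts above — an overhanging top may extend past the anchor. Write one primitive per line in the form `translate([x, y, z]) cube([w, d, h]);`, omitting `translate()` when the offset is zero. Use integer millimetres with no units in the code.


translate([389, 105, 0]) cube([37, 35, 1031]);
translate([821, 105, 0]) cube([37, 35, 1031]);
translate([426, 105, 186]) cube([395, 35, 31]);
translate([426, 105, 428]) cube([395, 35, 31]);
translate([426, 105, 670]) cube([395, 35, 31]);
translate([426, 105, 912]) cube([395, 35, 31]);


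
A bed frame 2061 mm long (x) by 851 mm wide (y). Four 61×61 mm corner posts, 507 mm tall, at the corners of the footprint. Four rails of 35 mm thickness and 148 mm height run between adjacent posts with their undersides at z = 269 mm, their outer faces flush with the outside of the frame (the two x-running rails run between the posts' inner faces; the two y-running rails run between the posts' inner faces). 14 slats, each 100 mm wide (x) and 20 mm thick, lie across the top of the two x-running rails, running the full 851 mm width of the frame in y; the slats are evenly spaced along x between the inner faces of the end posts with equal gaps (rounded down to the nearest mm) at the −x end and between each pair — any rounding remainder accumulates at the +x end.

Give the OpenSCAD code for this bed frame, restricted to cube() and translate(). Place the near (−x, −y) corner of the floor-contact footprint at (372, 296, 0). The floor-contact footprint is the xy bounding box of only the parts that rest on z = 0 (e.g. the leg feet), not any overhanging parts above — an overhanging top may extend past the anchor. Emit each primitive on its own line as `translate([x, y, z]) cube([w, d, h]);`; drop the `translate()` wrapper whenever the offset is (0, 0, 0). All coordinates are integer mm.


translate([372, 296, 0]) cube([61, 61, 507]);
translate([372, 1086, 0]) cube([61, 61, 507]);
translate([2372, 296, 0]) cube([61, 61, 507]);
translate([2372, 1086, 0]) cube([61, 61, 507]);
translate([433, 296, 269]) cube([1939, 35, 148]);
translate([433, 1112, 269]) cube([1939, 35, 148]);
translate([372, 357, 269]) cube([35, 729, 148]);
translate([2398, 357, 269]) cube([35, 729, 148]);
translate([468, 296, 417]) cube([100, 851, 20]);
translate([603, 296, 417]) cube([100, 851, 20]);
translate([738, 296, 417]) cube([100, 851, 20]);
translate([873, 296, 417]) cube([100, 851, 20]);
translate([1008, 296, 417]) cube([100, 851, 20]);
translate([1143, 296, 417]) cube([100, 851, 20]);
translate([1278, 296, 417]) cube([100, 851, 20]);
translate([1413, 296, 417]) cube([100, 851, 20]);
translate([1548, 296, 417]) cube([100, 851, 20]);
translate([1683, 296, 417]) cube([100, 851, 20]);
translate([1818, 296, 417]) cube([100, 851, 20]);
translate([1953, 296, 417]) cube([100, 851, 20]);
translate([2088, 296, 417]) cube([100, 851, 20]);
translate([2223, 296, 417]) cube([100, 851, 20]);


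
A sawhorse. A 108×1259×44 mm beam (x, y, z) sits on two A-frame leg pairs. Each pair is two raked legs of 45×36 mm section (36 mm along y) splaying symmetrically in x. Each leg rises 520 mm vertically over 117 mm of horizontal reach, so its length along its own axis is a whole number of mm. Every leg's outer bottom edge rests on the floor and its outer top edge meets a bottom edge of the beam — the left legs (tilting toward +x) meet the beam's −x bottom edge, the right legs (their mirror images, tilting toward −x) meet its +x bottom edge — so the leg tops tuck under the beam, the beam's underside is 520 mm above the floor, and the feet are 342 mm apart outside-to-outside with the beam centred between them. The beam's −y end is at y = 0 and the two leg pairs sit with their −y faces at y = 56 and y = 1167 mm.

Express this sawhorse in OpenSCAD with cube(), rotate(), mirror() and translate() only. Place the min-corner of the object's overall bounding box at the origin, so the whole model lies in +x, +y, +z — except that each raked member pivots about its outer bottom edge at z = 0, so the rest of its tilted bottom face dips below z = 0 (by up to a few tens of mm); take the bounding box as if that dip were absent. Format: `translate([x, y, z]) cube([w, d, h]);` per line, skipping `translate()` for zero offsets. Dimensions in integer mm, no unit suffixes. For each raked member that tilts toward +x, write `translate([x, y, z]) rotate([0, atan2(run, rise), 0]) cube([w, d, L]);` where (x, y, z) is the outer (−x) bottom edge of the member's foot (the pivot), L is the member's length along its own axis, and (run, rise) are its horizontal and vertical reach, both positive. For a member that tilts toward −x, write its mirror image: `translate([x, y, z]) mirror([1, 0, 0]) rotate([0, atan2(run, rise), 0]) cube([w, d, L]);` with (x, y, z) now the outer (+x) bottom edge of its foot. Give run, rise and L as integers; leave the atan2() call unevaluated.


// leg length = √(117² + 520²) = 533
// right-leg outer foot x = 2·117 + 108 = 342
// beam min-corner = (117, 0, 520)
translate([117, 0, 520]) cube([108, 1259, 44]);
translate([0, 56, 0]) rotate([0, atan2(117, 520), 0]) cube([45, 36, 533]);
translate([342, 56, 0]) mirror([1, 0, 0]) rotate([0, atan2(117, 520), 0]) cube([45, 36, 533]);
translate([0, 1167, 0]) rotate([0, atan2(117, 520), 0]) cube([45, 36, 533]);
translate([342, 1167, 0]) mirror([1, 0, 0]) rotate([0, atan2(117, 520), 0]) cube([45, 36, 533]);


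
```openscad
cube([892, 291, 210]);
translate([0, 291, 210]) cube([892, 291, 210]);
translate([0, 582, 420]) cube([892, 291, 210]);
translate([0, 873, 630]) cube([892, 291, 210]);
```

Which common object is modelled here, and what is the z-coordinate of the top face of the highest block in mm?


A staircase. The total rise is 840 mm.

4 identical blocks, each offset up and back from the previous — a staircase. Each step is 210 mm tall and there are 4 of them, so the total rise is 4 × 210 = 840 mm.


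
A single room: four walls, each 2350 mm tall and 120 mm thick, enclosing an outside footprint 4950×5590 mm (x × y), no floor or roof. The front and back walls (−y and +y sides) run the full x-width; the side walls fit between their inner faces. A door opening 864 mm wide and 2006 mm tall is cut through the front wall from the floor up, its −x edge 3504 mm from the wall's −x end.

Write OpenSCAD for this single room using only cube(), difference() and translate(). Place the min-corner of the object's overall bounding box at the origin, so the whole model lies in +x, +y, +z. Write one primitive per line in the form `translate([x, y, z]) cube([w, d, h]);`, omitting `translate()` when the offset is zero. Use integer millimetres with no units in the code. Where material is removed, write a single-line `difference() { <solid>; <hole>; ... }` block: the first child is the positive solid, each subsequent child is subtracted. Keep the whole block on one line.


difference() { cube([4950, 120, 2350]); translate([3504, 0, 0]) cube([864, 120, 2006]); }
translate([0, 5470, 0]) cube([4950, 120, 2350]);
translate([0, 120, 0]) cube([120, 5350, 2350]);
translate([4830, 120, 0]) cube([120, 5350, 2350]);


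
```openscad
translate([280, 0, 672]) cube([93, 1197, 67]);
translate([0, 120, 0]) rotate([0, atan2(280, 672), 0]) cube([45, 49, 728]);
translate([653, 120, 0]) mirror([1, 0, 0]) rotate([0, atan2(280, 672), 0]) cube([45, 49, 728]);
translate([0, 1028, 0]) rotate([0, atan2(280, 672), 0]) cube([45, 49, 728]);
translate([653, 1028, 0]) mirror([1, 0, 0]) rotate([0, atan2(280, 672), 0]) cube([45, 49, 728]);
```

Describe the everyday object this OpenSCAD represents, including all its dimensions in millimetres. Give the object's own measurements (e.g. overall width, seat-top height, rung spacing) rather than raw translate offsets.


A sawhorse. A 93×1197×67 mm beam (x, y, z) sits on two A-frame leg pairs. Each pair is two raked legs of 45×49 mm section (49 mm along y) splaying symmetrically in x. Each leg rises 672 mm vertically over 280 mm of horizontal reach and is 728 mm long along its own axis. Every leg's outer bottom edge rests on the floor and its outer top edge meets a bottom edge of the beam — the left legs (tilting toward +x) meet the beam's −x bottom edge, the right legs (their mirror images, tilting toward −x) meet its +x bottom edge — so the leg tops tuck under the beam, the beam's underside is 672 mm above the floor, and the feet are 653 mm apart outside-to-outside with the beam centred between them. The two leg pairs are set in 120 mm from either end of the beam.


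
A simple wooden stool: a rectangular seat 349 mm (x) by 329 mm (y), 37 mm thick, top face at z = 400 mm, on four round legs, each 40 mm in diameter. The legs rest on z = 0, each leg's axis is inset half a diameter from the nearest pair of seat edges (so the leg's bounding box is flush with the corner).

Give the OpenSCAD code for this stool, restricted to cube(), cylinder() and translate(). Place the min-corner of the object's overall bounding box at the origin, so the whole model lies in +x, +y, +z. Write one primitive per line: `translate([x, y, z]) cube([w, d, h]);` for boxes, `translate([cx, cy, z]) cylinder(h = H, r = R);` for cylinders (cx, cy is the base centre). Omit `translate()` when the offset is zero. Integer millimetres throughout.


translate([0, 0, 363]) cube([349, 329, 37]);
translate([20, 20, 0]) cylinder(h = 363, r = 20);
translate([329, 20, 0]) cylinder(h = 363, r = 20);
translate([20, 309, 0]) cylinder(h = 363, r = 20);
translate([329, 309, 0]) cylinder(h = 363, r = 20);


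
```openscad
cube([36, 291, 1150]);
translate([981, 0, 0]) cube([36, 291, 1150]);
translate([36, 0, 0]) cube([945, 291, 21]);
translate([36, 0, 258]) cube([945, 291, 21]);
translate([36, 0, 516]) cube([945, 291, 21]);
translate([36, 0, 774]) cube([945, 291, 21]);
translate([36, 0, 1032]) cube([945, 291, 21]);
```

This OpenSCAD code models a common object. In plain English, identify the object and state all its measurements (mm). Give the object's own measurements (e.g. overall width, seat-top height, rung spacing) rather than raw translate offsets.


An open bookshelf. Two side panels, each 36 mm thick, 291 mm deep and 1150 mm tall, stand 1017 mm apart (outside-to-outside). Between them sit 5 shelves, each 21 mm thick and 291 mm deep, spanning the full gap between the sides. The bottom shelf rests on the floor (its underside at z = 0) and the clear gap between one shelf's top and the next shelf's underside is 237 mm.


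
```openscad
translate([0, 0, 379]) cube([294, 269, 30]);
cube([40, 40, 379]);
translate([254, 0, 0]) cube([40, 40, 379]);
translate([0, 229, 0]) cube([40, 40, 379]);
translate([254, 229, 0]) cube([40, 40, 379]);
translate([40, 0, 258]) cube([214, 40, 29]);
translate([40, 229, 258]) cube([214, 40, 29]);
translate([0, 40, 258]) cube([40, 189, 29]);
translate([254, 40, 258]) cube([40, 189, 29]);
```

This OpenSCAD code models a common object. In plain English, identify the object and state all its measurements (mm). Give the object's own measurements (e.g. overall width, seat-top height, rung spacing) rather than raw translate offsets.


A four-legged stool. The seat is a 294×269×30 mm slab whose top surface is at z = 409 mm; four square legs, each 40×40 mm in cross-section, run from the floor (z = 0) to the underside of the seat, each flush with a corner of the seat. Four stretchers, 40 mm wide and 29 mm tall, connect adjacent legs with their undersides at z = 258 mm, each running between the inner faces of the legs it joins and aligned with the legs' outer faces on the other axis.


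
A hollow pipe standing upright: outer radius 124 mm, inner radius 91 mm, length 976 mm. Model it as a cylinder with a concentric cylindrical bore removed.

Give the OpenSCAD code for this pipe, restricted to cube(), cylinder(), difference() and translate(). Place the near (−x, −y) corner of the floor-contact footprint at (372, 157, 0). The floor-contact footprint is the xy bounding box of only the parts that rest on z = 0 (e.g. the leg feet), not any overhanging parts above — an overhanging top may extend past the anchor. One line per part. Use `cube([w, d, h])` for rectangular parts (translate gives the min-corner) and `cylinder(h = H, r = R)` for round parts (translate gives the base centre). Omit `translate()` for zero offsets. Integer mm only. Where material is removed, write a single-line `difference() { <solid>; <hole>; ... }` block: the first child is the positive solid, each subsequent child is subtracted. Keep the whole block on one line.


difference() { translate([496, 281, 0]) cylinder(h = 976, r = 124); translate([496, 281, 0]) cylinder(h = 976, r = 91); }


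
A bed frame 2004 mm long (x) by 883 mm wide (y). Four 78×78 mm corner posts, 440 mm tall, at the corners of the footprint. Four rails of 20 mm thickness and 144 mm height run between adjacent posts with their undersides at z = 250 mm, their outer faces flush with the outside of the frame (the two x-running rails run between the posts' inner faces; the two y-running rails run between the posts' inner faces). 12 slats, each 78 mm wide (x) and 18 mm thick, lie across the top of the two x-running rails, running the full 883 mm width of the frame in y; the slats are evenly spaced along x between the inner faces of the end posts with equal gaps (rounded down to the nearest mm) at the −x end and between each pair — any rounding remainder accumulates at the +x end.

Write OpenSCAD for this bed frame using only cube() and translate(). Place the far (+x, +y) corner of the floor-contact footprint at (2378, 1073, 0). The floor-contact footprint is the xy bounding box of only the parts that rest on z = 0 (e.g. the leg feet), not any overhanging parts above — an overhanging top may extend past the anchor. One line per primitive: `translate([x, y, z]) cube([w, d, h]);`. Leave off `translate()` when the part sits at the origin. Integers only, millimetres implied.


// slat z = rail_z + rail_h = 250 + 144 = 394
// slat gap = ⌊(1848 − 12·78) / 13⌋ = 70
translate([374, 190, 0]) cube([78, 78, 440]);
translate([374, 995, 0]) cube([78, 78, 440]);
translate([2300, 190, 0]) cube([78, 78, 440]);
translate([2300, 995, 0]) cube([78, 78, 440]);
translate([452, 190, 250]) cube([1848, 20, 144]);
translate([452, 1053, 250]) cube([1848, 20, 144]);
translate([374, 268, 250]) cube([20, 727, 144]);
translate([2358, 268, 250]) cube([20, 727, 144]);
translate([522, 190, 394]) cube([78, 883, 18]);
translate([670, 190, 394]) cube([78, 883, 18]);
translate([818, 190, 394]) cube([78, 883, 18]);
translate([966, 190, 394]) cube([78, 883, 18]);
translate([1114, 190, 394]) cube([78, 883, 18]);
translate([1262, 190, 394]) cube([78, 883, 18]);
translate([1410, 190, 394]) cube([78, 883, 18]);
translate([1558, 190, 394]) cube([78, 883, 18]);
translate([1706, 190, 394]) cube([78, 883, 18]);
translate([1854, 190, 394]) cube([78, 883, 18]);
translate([2002, 190, 394]) cube([78, 883, 18]);
translate([2150, 190, 394]) cube([78, 883, 18]);


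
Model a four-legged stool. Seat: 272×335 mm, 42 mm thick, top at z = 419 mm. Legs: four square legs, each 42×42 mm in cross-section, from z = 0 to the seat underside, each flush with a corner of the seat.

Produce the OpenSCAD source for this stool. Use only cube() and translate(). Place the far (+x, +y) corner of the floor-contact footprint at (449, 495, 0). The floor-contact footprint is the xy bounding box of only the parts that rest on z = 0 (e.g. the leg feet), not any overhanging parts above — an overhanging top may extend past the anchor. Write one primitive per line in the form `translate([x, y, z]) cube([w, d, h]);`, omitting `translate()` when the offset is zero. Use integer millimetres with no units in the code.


// leg_h = 419 - 42 = 377
translate([177, 160, 377]) cube([272, 335, 42]);
translate([177, 160, 0]) cube([42, 42, 377]);
translate([407, 160, 0]) cube([42, 42, 377]);
translate([177, 453, 0]) cube([42, 42, 377]);
translate([407, 453, 0]) cube([42, 42, 377]);


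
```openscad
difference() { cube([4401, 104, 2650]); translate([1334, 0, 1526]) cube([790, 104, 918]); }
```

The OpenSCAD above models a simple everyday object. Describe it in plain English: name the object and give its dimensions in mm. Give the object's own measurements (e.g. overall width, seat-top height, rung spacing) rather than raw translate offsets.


A wall 4401 mm long (x), 104 mm thick (y), 2650 mm tall, with a rectangular window opening cut through it. The opening is 790 mm wide and 918 mm tall; its sill is at z = 1526 mm and its near (−x) edge is 1334 mm from the wall's −x end. The opening passes through the full wall thickness.


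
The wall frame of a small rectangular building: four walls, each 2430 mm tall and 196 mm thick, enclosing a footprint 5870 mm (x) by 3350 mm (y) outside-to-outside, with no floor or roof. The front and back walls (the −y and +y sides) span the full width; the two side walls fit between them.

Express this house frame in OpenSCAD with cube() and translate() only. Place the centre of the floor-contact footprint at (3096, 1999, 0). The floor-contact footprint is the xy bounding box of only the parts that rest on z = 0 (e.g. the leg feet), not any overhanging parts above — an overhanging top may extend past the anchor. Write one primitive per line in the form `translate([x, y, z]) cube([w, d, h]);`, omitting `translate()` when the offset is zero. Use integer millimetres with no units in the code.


translate([161, 324, 0]) cube([5870, 196, 2430]);
translate([161, 3478, 0]) cube([5870, 196, 2430]);
translate([161, 520, 0]) cube([196, 2958, 2430]);
translate([5835, 520, 0]) cube([196, 2958, 2430]);


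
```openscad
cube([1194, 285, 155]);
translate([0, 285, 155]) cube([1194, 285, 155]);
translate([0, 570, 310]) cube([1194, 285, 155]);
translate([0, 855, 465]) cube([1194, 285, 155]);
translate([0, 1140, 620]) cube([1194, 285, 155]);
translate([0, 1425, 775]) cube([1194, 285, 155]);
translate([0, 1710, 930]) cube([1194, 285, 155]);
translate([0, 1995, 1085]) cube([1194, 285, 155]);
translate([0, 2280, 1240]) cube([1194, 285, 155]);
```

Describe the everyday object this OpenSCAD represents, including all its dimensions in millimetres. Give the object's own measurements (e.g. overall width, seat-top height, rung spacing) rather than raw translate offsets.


A straight staircase of 9 solid steps. Each step is 1194 mm wide (x), 285 mm deep (y, the going) and 155 mm tall (the rise). The first step rests on the floor; each subsequent step sits one going further in +y and one rise higher in +z, directly behind and above the previous step with no overlap.


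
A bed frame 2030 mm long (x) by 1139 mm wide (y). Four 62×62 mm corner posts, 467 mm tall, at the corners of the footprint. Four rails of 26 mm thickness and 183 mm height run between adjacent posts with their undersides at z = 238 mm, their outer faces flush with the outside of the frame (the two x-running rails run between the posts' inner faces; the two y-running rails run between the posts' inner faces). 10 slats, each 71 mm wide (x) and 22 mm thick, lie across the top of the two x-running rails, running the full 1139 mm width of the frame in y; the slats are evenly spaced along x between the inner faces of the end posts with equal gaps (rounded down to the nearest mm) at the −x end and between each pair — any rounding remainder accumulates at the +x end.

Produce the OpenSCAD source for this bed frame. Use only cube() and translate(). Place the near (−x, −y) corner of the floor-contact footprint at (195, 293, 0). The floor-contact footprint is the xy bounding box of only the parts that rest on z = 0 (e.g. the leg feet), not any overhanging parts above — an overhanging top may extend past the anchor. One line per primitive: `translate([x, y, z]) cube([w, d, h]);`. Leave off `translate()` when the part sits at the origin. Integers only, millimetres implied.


translate([195, 293, 0]) cube([62, 62, 467]);
translate([195, 1370, 0]) cube([62, 62, 467]);
translate([2163, 293, 0]) cube([62, 62, 467]);
translate([2163, 1370, 0]) cube([62, 62, 467]);
translate([257, 293, 238]) cube([1906, 26, 183]);
translate([257, 1406, 238]) cube([1906, 26, 183]);
translate([195, 355, 238]) cube([26, 1015, 183]);
translate([2199, 355, 238]) cube([26, 1015, 183]);
translate([365, 293, 421]) cube([71, 1139, 22]);
translate([544, 293, 421]) cube([71, 1139, 22]);
translate([723, 293, 421]) cube([71, 1139, 22]);
translate([902, 293, 421]) cube([71, 1139, 22]);
translate([1081, 293, 421]) cube([71, 1139, 22]);
translate([1260, 293, 421]) cube([71, 1139, 22]);
translate([1439, 293, 421]) cube([71, 1139, 22]);
translate([1618, 293, 421]) cube([71, 1139, 22]);
translate([1797, 293, 421]) cube([71, 1139, 22]);
translate([1976, 293, 421]) cube([71, 1139, 22]);


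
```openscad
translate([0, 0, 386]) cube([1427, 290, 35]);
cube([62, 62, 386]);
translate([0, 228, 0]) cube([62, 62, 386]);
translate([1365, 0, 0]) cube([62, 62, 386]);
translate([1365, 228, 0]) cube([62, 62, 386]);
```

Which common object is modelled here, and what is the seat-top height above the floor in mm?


A bench. The seat-top height is 421 mm.

A long slab on four corner posts — a bench. The slab sits at z = 386 with thickness 35, so the top is 386 + 35 = 421 mm.


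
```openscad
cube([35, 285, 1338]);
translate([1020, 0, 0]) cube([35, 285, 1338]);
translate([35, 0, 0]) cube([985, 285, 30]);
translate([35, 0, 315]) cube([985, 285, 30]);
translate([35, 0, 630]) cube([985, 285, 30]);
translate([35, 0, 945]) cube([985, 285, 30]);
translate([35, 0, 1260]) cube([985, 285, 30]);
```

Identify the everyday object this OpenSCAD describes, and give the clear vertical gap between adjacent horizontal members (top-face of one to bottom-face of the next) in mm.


A bookshelf. The clear shelf gap is 285 mm.

Two tall side panels with 5 horizontal boards between them — a bookshelf. The first two shelf undersides are at z = 0 and z = 315; with shelf thickness 30, the clear gap is 315 − 0 − 30 = 285 mm.


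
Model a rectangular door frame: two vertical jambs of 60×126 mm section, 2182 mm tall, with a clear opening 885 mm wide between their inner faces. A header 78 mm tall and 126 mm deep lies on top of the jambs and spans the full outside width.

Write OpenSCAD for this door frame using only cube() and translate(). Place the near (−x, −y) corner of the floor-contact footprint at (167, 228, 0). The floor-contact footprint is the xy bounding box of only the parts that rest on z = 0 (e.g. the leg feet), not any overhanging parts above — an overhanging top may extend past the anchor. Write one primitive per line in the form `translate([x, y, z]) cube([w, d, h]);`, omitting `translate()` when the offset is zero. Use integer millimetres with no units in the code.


translate([167, 228, 0]) cube([60, 126, 2182]);
translate([1112, 228, 0]) cube([60, 126, 2182]);
translate([167, 228, 2182]) cube([1005, 126, 78]);


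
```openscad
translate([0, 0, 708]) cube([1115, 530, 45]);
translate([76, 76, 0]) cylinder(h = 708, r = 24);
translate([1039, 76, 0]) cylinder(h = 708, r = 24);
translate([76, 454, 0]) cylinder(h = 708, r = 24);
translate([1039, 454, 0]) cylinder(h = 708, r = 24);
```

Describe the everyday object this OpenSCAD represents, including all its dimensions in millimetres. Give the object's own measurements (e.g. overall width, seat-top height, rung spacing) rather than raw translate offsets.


A table: top 1115 mm (x) × 530 mm (y), 45 mm thick, upper face at z = 753 mm, on four round legs of 48 mm diameter, each leg's bounding box inset 52 mm from the nearest pair of top edges from z = 0 to the bottom of the top.


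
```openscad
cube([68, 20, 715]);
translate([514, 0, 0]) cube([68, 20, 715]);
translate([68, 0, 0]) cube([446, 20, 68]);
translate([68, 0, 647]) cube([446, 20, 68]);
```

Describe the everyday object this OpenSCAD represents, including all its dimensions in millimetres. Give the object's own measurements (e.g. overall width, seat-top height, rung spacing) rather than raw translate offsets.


A rectangular picture frame lying in the x–z plane (depth along y). The opening is 446 mm wide (x) by 579 mm tall (z), surrounded by a border 68 mm wide on all four sides. The frame is 20 mm deep and is made of two full-height vertical stiles with two horizontal rails fitted between them.


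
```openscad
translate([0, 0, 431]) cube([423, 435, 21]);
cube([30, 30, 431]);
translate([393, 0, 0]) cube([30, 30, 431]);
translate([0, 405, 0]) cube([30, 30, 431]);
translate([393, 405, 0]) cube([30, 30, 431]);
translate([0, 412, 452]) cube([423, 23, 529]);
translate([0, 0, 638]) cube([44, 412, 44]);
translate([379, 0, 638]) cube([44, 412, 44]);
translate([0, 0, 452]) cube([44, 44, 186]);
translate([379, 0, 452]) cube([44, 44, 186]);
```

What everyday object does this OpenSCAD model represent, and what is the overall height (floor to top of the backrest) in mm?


A chair. The overall height is 981 mm.

A slab on four corner posts with a tall panel at the back — a chair. The seat slab sits at z = 431 with thickness 21, and the 529 mm backrest starts at the seat top, so the overall height is 431 + 21 + 529 = 981 mm.


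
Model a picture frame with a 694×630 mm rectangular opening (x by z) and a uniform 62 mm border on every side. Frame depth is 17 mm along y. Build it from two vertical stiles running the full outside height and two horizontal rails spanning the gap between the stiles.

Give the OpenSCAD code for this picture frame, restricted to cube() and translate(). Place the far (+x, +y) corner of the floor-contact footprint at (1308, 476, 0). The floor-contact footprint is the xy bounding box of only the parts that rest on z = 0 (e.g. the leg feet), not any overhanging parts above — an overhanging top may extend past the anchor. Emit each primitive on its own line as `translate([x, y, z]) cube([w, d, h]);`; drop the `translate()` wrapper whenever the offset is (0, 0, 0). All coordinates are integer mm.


translate([490, 459, 0]) cube([62, 17, 754]);
translate([1246, 459, 0]) cube([62, 17, 754]);
translate([552, 459, 0]) cube([694, 17, 62]);
translate([552, 459, 692]) cube([694, 17, 62]);


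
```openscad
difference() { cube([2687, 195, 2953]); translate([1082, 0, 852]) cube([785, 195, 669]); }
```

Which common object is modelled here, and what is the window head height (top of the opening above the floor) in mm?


A wall with a window opening. The window head height is 1521 mm.

A wall with a rectangular opening subtracted — a window. Sill at z = 852, opening 669 mm tall, so the head is at 852 + 669 = 1521 mm.


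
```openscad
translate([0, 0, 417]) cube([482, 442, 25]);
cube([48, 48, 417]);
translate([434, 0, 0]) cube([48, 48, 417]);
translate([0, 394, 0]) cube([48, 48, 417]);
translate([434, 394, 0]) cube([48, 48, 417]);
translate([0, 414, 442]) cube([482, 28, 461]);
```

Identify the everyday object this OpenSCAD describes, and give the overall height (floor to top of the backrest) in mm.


A chair. The overall height is 903 mm.

A slab on four corner posts with a tall panel at the back — a chair. The seat slab sits at z = 417 with thickness 25, and the 461 mm backrest starts at the seat top, so the overall height is 417 + 25 + 461 = 903 mm.


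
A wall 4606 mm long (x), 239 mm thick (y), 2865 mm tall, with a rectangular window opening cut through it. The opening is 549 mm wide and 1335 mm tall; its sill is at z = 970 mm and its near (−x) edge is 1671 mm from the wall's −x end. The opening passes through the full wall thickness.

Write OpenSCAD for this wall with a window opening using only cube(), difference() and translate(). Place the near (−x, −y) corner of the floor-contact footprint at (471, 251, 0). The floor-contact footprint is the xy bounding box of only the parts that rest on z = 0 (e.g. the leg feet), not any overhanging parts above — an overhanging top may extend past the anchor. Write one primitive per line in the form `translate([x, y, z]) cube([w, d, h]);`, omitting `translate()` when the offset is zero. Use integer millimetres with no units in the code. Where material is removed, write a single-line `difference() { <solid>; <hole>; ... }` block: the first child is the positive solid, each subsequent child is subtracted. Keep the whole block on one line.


difference() { translate([471, 251, 0]) cube([4606, 239, 2865]); translate([2142, 251, 970]) cube([549, 239, 1335]); }


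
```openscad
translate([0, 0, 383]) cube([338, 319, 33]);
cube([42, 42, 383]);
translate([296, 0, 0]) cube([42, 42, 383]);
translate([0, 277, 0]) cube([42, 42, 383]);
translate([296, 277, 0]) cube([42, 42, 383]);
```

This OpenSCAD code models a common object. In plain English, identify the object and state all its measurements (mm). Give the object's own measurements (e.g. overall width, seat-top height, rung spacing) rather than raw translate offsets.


A four-legged stool. The seat is a 338×319×33 mm slab whose top surface is at z = 416 mm; four square legs, each 42×42 mm in cross-section, run from the floor (z = 0) to the underside of the seat, each flush with a corner of the seat.


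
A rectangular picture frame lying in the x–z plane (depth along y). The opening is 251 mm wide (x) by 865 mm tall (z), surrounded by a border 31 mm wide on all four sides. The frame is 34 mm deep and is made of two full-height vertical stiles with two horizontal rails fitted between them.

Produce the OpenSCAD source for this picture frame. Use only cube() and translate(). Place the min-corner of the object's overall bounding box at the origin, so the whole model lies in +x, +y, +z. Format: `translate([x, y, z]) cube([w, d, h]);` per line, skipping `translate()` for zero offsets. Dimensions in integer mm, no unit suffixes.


cube([31, 34, 927]);
translate([282, 0, 0]) cube([31, 34, 927]);
translate([31, 0, 0]) cube([251, 34, 31]);
translate([31, 0, 896]) cube([251, 34, 31]);


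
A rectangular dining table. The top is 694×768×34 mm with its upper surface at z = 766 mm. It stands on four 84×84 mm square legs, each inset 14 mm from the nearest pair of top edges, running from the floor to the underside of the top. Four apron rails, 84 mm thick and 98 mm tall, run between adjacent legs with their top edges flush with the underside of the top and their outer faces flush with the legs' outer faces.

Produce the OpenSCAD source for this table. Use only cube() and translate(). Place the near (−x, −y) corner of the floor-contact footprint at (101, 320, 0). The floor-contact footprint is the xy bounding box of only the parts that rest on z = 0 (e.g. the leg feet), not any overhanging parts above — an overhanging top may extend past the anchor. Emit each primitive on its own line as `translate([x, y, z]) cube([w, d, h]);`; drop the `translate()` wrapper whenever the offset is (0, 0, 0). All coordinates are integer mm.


// leg_h = 766 - 34 = 732
// apron z = 732 - 98 = 634
translate([87, 306, 732]) cube([694, 768, 34]);
translate([101, 320, 0]) cube([84, 84, 732]);
translate([683, 320, 0]) cube([84, 84, 732]);
translate([101, 976, 0]) cube([84, 84, 732]);
translate([683, 976, 0]) cube([84, 84, 732]);
translate([185, 320, 634]) cube([498, 84, 98]);
translate([185, 976, 634]) cube([498, 84, 98]);
translate([101, 404, 634]) cube([84, 572, 98]);
translate([683, 404, 634]) cube([84, 572, 98]);


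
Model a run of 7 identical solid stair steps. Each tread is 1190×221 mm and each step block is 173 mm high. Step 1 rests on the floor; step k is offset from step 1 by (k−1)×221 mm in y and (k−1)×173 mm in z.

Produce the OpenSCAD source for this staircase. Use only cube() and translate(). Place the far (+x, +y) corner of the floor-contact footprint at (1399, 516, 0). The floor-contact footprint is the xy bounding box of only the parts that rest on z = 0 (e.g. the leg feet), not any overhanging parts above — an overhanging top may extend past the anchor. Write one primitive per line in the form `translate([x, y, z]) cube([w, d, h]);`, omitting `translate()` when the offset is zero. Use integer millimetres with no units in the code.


translate([209, 295, 0]) cube([1190, 221, 173]);
translate([209, 516, 173]) cube([1190, 221, 173]);
translate([209, 737, 346]) cube([1190, 221, 173]);
translate([209, 958, 519]) cube([1190, 221, 173]);
translate([209, 1179, 692]) cube([1190, 221, 173]);
translate([209, 1400, 865]) cube([1190, 221, 173]);
translate([209, 1621, 1038]) cube([1190, 221, 173]);


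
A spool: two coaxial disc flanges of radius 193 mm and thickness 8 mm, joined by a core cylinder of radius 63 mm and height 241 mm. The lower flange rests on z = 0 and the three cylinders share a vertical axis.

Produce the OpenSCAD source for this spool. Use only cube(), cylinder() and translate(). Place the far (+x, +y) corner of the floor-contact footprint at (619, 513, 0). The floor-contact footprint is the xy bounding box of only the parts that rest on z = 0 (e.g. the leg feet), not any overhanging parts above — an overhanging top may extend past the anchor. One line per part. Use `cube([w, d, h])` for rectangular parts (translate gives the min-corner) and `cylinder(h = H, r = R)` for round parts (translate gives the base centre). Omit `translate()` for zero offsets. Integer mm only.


translate([426, 320, 0]) cylinder(h = 8, r = 193);
translate([426, 320, 8]) cylinder(h = 241, r = 63);
translate([426, 320, 249]) cylinder(h = 8, r = 193);
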